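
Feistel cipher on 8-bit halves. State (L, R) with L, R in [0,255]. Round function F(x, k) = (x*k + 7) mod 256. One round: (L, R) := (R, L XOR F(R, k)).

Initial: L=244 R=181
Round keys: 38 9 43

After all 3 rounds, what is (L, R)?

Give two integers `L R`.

Answer: 21 159

Derivation:
Round 1 (k=38): L=181 R=17
Round 2 (k=9): L=17 R=21
Round 3 (k=43): L=21 R=159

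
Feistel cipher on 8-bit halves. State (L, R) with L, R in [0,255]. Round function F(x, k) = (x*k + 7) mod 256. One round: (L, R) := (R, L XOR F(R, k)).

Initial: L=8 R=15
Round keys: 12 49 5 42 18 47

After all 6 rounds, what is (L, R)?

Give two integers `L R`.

Answer: 20 83

Derivation:
Round 1 (k=12): L=15 R=179
Round 2 (k=49): L=179 R=69
Round 3 (k=5): L=69 R=211
Round 4 (k=42): L=211 R=224
Round 5 (k=18): L=224 R=20
Round 6 (k=47): L=20 R=83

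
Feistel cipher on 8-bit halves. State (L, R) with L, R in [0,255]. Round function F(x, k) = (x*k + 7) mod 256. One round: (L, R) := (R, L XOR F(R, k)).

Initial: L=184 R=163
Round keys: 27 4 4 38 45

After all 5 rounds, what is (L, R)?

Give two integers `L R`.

Round 1 (k=27): L=163 R=128
Round 2 (k=4): L=128 R=164
Round 3 (k=4): L=164 R=23
Round 4 (k=38): L=23 R=213
Round 5 (k=45): L=213 R=111

Answer: 213 111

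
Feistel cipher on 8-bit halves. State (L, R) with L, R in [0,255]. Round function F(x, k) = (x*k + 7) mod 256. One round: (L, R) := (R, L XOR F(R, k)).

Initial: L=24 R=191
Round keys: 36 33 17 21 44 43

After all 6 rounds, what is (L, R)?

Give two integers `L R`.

Round 1 (k=36): L=191 R=251
Round 2 (k=33): L=251 R=221
Round 3 (k=17): L=221 R=79
Round 4 (k=21): L=79 R=95
Round 5 (k=44): L=95 R=20
Round 6 (k=43): L=20 R=60

Answer: 20 60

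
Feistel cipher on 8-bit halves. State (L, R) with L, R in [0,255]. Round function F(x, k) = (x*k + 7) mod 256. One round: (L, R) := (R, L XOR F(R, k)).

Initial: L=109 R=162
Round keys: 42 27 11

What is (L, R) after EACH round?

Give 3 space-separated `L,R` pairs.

Answer: 162,246 246,91 91,6

Derivation:
Round 1 (k=42): L=162 R=246
Round 2 (k=27): L=246 R=91
Round 3 (k=11): L=91 R=6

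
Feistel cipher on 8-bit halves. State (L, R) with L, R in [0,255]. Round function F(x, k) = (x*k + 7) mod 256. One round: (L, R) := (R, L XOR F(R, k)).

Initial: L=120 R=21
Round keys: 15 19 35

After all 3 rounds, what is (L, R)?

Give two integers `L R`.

Round 1 (k=15): L=21 R=58
Round 2 (k=19): L=58 R=64
Round 3 (k=35): L=64 R=253

Answer: 64 253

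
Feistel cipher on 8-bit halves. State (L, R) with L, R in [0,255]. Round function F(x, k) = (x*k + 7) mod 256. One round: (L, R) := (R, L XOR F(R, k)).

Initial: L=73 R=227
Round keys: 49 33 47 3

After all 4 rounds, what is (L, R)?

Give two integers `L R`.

Answer: 13 87

Derivation:
Round 1 (k=49): L=227 R=51
Round 2 (k=33): L=51 R=121
Round 3 (k=47): L=121 R=13
Round 4 (k=3): L=13 R=87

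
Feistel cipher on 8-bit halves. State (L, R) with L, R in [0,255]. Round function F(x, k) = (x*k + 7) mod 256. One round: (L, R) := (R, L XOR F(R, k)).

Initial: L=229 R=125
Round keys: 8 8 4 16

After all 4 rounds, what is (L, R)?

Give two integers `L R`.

Answer: 165 125

Derivation:
Round 1 (k=8): L=125 R=10
Round 2 (k=8): L=10 R=42
Round 3 (k=4): L=42 R=165
Round 4 (k=16): L=165 R=125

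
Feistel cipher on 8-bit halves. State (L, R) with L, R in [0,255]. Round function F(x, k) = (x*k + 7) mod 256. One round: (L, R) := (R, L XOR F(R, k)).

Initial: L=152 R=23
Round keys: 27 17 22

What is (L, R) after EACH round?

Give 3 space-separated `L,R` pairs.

Answer: 23,236 236,164 164,243

Derivation:
Round 1 (k=27): L=23 R=236
Round 2 (k=17): L=236 R=164
Round 3 (k=22): L=164 R=243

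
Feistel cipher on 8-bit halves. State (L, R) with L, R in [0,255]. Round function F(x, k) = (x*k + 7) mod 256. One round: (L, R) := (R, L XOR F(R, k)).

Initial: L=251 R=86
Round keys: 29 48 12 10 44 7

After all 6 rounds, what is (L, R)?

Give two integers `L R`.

Answer: 202 53

Derivation:
Round 1 (k=29): L=86 R=62
Round 2 (k=48): L=62 R=241
Round 3 (k=12): L=241 R=109
Round 4 (k=10): L=109 R=184
Round 5 (k=44): L=184 R=202
Round 6 (k=7): L=202 R=53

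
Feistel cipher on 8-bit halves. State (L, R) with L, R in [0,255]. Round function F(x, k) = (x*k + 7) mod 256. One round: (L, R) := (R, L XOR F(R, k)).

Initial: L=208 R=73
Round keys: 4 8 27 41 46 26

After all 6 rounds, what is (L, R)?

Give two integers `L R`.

Answer: 219 170

Derivation:
Round 1 (k=4): L=73 R=251
Round 2 (k=8): L=251 R=150
Round 3 (k=27): L=150 R=34
Round 4 (k=41): L=34 R=239
Round 5 (k=46): L=239 R=219
Round 6 (k=26): L=219 R=170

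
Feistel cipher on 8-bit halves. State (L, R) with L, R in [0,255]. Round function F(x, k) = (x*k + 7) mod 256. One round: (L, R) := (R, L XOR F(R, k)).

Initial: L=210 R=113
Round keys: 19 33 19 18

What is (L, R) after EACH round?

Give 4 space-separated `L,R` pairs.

Answer: 113,184 184,206 206,233 233,167

Derivation:
Round 1 (k=19): L=113 R=184
Round 2 (k=33): L=184 R=206
Round 3 (k=19): L=206 R=233
Round 4 (k=18): L=233 R=167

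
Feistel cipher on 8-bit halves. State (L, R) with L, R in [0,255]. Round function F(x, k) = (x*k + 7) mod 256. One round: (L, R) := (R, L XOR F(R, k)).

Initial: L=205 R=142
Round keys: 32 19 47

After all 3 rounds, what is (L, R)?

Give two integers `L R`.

Round 1 (k=32): L=142 R=10
Round 2 (k=19): L=10 R=75
Round 3 (k=47): L=75 R=198

Answer: 75 198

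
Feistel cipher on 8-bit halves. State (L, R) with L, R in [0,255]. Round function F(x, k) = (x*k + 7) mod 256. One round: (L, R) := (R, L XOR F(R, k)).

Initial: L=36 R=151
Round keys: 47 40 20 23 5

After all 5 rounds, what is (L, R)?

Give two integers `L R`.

Round 1 (k=47): L=151 R=228
Round 2 (k=40): L=228 R=48
Round 3 (k=20): L=48 R=35
Round 4 (k=23): L=35 R=28
Round 5 (k=5): L=28 R=176

Answer: 28 176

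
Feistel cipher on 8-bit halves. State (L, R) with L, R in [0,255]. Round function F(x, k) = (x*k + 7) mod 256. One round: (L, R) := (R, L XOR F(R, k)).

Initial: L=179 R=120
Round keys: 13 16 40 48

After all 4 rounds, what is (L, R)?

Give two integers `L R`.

Answer: 115 40

Derivation:
Round 1 (k=13): L=120 R=172
Round 2 (k=16): L=172 R=191
Round 3 (k=40): L=191 R=115
Round 4 (k=48): L=115 R=40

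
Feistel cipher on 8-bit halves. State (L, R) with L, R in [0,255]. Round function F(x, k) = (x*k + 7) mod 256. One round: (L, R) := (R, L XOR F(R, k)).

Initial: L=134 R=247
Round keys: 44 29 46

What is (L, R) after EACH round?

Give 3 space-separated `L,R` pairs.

Round 1 (k=44): L=247 R=253
Round 2 (k=29): L=253 R=71
Round 3 (k=46): L=71 R=52

Answer: 247,253 253,71 71,52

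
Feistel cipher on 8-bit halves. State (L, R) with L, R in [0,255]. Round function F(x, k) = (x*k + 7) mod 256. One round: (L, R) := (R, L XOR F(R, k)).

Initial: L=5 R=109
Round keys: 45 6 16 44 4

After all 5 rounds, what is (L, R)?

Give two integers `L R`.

Answer: 183 81

Derivation:
Round 1 (k=45): L=109 R=53
Round 2 (k=6): L=53 R=40
Round 3 (k=16): L=40 R=178
Round 4 (k=44): L=178 R=183
Round 5 (k=4): L=183 R=81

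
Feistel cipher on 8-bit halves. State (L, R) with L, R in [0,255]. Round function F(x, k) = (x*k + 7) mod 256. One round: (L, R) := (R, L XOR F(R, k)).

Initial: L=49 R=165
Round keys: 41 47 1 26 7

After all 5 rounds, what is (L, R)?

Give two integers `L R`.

Answer: 82 30

Derivation:
Round 1 (k=41): L=165 R=69
Round 2 (k=47): L=69 R=23
Round 3 (k=1): L=23 R=91
Round 4 (k=26): L=91 R=82
Round 5 (k=7): L=82 R=30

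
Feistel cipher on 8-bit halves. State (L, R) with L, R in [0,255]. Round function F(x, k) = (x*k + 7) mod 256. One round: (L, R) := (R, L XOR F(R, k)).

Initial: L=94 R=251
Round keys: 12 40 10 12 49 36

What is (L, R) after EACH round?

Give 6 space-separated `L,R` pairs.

Round 1 (k=12): L=251 R=149
Round 2 (k=40): L=149 R=180
Round 3 (k=10): L=180 R=154
Round 4 (k=12): L=154 R=139
Round 5 (k=49): L=139 R=56
Round 6 (k=36): L=56 R=108

Answer: 251,149 149,180 180,154 154,139 139,56 56,108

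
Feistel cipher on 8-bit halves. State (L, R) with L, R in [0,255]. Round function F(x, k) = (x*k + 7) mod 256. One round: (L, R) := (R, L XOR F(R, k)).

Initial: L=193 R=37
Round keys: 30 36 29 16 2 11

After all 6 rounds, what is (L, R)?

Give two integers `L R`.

Answer: 92 254

Derivation:
Round 1 (k=30): L=37 R=156
Round 2 (k=36): L=156 R=210
Round 3 (k=29): L=210 R=77
Round 4 (k=16): L=77 R=5
Round 5 (k=2): L=5 R=92
Round 6 (k=11): L=92 R=254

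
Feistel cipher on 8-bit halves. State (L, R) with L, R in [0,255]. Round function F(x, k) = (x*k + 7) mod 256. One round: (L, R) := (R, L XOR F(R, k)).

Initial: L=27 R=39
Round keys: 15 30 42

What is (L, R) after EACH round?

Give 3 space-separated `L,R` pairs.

Answer: 39,75 75,246 246,40

Derivation:
Round 1 (k=15): L=39 R=75
Round 2 (k=30): L=75 R=246
Round 3 (k=42): L=246 R=40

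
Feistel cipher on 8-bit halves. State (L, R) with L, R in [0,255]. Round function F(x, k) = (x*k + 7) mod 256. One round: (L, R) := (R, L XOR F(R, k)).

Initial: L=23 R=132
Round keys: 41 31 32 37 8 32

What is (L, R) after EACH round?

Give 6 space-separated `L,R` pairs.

Round 1 (k=41): L=132 R=60
Round 2 (k=31): L=60 R=207
Round 3 (k=32): L=207 R=219
Round 4 (k=37): L=219 R=97
Round 5 (k=8): L=97 R=212
Round 6 (k=32): L=212 R=230

Answer: 132,60 60,207 207,219 219,97 97,212 212,230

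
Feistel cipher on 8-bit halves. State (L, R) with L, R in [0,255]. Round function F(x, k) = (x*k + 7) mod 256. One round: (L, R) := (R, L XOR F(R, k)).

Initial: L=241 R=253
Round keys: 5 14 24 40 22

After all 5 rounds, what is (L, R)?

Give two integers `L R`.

Answer: 79 159

Derivation:
Round 1 (k=5): L=253 R=9
Round 2 (k=14): L=9 R=120
Round 3 (k=24): L=120 R=78
Round 4 (k=40): L=78 R=79
Round 5 (k=22): L=79 R=159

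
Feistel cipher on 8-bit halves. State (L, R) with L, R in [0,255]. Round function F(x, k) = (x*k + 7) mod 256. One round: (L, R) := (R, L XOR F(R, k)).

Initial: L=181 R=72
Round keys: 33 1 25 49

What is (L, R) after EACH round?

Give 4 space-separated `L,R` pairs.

Answer: 72,250 250,73 73,210 210,112

Derivation:
Round 1 (k=33): L=72 R=250
Round 2 (k=1): L=250 R=73
Round 3 (k=25): L=73 R=210
Round 4 (k=49): L=210 R=112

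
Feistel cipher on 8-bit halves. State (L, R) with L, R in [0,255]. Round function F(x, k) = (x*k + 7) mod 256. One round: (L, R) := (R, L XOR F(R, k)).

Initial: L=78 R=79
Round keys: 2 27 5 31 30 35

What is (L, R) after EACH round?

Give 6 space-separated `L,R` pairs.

Round 1 (k=2): L=79 R=235
Round 2 (k=27): L=235 R=159
Round 3 (k=5): L=159 R=201
Round 4 (k=31): L=201 R=193
Round 5 (k=30): L=193 R=108
Round 6 (k=35): L=108 R=10

Answer: 79,235 235,159 159,201 201,193 193,108 108,10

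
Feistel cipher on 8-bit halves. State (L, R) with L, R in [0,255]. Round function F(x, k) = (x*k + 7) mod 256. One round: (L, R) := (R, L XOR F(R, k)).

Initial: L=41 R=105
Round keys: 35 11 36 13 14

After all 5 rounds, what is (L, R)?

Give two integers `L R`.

Answer: 174 11

Derivation:
Round 1 (k=35): L=105 R=75
Round 2 (k=11): L=75 R=41
Round 3 (k=36): L=41 R=128
Round 4 (k=13): L=128 R=174
Round 5 (k=14): L=174 R=11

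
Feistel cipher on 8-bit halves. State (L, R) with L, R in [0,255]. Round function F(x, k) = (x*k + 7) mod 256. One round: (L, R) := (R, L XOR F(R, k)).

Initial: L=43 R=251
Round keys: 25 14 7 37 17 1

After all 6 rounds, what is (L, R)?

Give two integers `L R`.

Answer: 80 246

Derivation:
Round 1 (k=25): L=251 R=161
Round 2 (k=14): L=161 R=46
Round 3 (k=7): L=46 R=232
Round 4 (k=37): L=232 R=161
Round 5 (k=17): L=161 R=80
Round 6 (k=1): L=80 R=246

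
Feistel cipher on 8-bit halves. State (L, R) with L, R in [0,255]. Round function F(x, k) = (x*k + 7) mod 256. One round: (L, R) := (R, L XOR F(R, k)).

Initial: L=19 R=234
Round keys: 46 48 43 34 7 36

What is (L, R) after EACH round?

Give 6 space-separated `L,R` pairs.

Answer: 234,0 0,237 237,214 214,158 158,143 143,189

Derivation:
Round 1 (k=46): L=234 R=0
Round 2 (k=48): L=0 R=237
Round 3 (k=43): L=237 R=214
Round 4 (k=34): L=214 R=158
Round 5 (k=7): L=158 R=143
Round 6 (k=36): L=143 R=189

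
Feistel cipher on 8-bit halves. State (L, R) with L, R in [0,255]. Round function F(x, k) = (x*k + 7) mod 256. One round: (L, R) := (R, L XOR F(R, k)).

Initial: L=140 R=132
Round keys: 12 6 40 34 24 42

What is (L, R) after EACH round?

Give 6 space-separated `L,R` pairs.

Answer: 132,187 187,237 237,180 180,2 2,131 131,135

Derivation:
Round 1 (k=12): L=132 R=187
Round 2 (k=6): L=187 R=237
Round 3 (k=40): L=237 R=180
Round 4 (k=34): L=180 R=2
Round 5 (k=24): L=2 R=131
Round 6 (k=42): L=131 R=135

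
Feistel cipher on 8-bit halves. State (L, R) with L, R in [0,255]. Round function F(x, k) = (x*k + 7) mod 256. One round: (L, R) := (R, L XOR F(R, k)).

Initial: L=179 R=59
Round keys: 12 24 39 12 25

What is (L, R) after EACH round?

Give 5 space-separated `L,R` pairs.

Answer: 59,120 120,124 124,147 147,151 151,85

Derivation:
Round 1 (k=12): L=59 R=120
Round 2 (k=24): L=120 R=124
Round 3 (k=39): L=124 R=147
Round 4 (k=12): L=147 R=151
Round 5 (k=25): L=151 R=85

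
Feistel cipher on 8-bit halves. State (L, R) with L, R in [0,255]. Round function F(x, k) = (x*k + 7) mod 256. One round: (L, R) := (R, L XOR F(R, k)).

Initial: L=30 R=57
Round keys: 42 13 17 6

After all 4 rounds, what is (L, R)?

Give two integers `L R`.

Answer: 5 102

Derivation:
Round 1 (k=42): L=57 R=127
Round 2 (k=13): L=127 R=67
Round 3 (k=17): L=67 R=5
Round 4 (k=6): L=5 R=102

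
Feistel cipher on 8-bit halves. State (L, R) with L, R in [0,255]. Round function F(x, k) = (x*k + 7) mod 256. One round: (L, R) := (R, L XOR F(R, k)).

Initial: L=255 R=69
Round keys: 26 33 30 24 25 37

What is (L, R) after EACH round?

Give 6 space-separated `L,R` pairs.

Round 1 (k=26): L=69 R=246
Round 2 (k=33): L=246 R=248
Round 3 (k=30): L=248 R=225
Round 4 (k=24): L=225 R=231
Round 5 (k=25): L=231 R=119
Round 6 (k=37): L=119 R=221

Answer: 69,246 246,248 248,225 225,231 231,119 119,221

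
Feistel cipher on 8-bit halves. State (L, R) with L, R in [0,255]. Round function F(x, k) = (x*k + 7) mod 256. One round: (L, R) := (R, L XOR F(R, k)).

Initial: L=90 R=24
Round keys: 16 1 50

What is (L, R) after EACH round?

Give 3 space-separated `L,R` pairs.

Answer: 24,221 221,252 252,226

Derivation:
Round 1 (k=16): L=24 R=221
Round 2 (k=1): L=221 R=252
Round 3 (k=50): L=252 R=226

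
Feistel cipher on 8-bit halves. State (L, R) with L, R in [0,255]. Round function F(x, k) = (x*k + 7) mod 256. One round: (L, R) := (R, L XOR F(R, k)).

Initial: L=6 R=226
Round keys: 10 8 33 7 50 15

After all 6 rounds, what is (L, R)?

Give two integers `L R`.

Round 1 (k=10): L=226 R=221
Round 2 (k=8): L=221 R=13
Round 3 (k=33): L=13 R=105
Round 4 (k=7): L=105 R=235
Round 5 (k=50): L=235 R=132
Round 6 (k=15): L=132 R=40

Answer: 132 40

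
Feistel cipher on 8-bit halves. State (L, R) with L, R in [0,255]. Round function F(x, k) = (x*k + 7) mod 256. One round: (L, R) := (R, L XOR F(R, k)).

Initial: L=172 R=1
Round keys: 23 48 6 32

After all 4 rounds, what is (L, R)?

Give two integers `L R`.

Round 1 (k=23): L=1 R=178
Round 2 (k=48): L=178 R=102
Round 3 (k=6): L=102 R=217
Round 4 (k=32): L=217 R=65

Answer: 217 65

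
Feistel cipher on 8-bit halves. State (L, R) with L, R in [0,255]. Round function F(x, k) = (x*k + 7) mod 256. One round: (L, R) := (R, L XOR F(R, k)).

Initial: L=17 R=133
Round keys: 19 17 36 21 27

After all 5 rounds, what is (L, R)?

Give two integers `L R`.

Round 1 (k=19): L=133 R=247
Round 2 (k=17): L=247 R=235
Round 3 (k=36): L=235 R=228
Round 4 (k=21): L=228 R=80
Round 5 (k=27): L=80 R=147

Answer: 80 147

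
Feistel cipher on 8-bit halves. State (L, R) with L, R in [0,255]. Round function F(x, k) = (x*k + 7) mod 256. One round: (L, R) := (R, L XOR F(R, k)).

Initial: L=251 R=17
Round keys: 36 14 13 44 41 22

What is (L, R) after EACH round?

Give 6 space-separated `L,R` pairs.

Round 1 (k=36): L=17 R=144
Round 2 (k=14): L=144 R=246
Round 3 (k=13): L=246 R=21
Round 4 (k=44): L=21 R=85
Round 5 (k=41): L=85 R=177
Round 6 (k=22): L=177 R=104

Answer: 17,144 144,246 246,21 21,85 85,177 177,104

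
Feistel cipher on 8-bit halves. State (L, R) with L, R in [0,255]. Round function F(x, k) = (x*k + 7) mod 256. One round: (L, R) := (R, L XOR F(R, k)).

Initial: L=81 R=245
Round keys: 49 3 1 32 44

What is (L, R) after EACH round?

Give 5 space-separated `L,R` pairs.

Answer: 245,189 189,203 203,111 111,44 44,248

Derivation:
Round 1 (k=49): L=245 R=189
Round 2 (k=3): L=189 R=203
Round 3 (k=1): L=203 R=111
Round 4 (k=32): L=111 R=44
Round 5 (k=44): L=44 R=248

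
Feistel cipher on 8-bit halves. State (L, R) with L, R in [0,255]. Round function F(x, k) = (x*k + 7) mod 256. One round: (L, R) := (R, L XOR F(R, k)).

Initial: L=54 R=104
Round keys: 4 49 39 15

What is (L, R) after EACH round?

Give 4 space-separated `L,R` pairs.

Answer: 104,145 145,160 160,246 246,209

Derivation:
Round 1 (k=4): L=104 R=145
Round 2 (k=49): L=145 R=160
Round 3 (k=39): L=160 R=246
Round 4 (k=15): L=246 R=209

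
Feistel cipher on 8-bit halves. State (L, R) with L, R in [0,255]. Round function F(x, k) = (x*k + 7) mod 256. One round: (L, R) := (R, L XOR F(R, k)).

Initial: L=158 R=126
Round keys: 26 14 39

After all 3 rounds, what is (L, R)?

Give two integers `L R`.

Round 1 (k=26): L=126 R=77
Round 2 (k=14): L=77 R=67
Round 3 (k=39): L=67 R=113

Answer: 67 113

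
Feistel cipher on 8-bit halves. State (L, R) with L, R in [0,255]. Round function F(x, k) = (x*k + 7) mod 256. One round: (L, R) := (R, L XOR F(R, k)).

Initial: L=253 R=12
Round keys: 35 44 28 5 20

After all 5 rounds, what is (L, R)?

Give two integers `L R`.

Round 1 (k=35): L=12 R=86
Round 2 (k=44): L=86 R=195
Round 3 (k=28): L=195 R=13
Round 4 (k=5): L=13 R=139
Round 5 (k=20): L=139 R=238

Answer: 139 238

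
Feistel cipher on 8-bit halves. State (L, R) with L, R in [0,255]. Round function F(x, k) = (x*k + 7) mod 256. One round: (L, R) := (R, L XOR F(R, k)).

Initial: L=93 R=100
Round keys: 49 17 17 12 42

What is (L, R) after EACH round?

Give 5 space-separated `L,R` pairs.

Answer: 100,118 118,185 185,38 38,118 118,69

Derivation:
Round 1 (k=49): L=100 R=118
Round 2 (k=17): L=118 R=185
Round 3 (k=17): L=185 R=38
Round 4 (k=12): L=38 R=118
Round 5 (k=42): L=118 R=69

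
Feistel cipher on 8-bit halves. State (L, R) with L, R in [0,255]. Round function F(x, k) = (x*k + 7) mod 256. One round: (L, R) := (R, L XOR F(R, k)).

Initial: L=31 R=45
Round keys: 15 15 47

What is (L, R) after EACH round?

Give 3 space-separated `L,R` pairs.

Round 1 (k=15): L=45 R=181
Round 2 (k=15): L=181 R=143
Round 3 (k=47): L=143 R=253

Answer: 45,181 181,143 143,253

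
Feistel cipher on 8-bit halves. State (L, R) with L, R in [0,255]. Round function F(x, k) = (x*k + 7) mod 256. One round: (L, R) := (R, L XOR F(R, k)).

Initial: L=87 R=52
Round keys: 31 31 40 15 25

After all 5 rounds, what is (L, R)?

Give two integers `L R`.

Round 1 (k=31): L=52 R=4
Round 2 (k=31): L=4 R=183
Round 3 (k=40): L=183 R=155
Round 4 (k=15): L=155 R=171
Round 5 (k=25): L=171 R=33

Answer: 171 33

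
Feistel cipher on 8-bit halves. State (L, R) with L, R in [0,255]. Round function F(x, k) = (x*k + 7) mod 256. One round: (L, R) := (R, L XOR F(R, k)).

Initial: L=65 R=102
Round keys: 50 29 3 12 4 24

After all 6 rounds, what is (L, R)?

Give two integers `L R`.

Round 1 (k=50): L=102 R=178
Round 2 (k=29): L=178 R=87
Round 3 (k=3): L=87 R=190
Round 4 (k=12): L=190 R=184
Round 5 (k=4): L=184 R=89
Round 6 (k=24): L=89 R=231

Answer: 89 231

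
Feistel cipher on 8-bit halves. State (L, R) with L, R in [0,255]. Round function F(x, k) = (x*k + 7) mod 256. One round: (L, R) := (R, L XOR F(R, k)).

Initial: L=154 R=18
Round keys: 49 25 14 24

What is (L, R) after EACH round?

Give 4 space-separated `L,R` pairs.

Answer: 18,227 227,32 32,36 36,71

Derivation:
Round 1 (k=49): L=18 R=227
Round 2 (k=25): L=227 R=32
Round 3 (k=14): L=32 R=36
Round 4 (k=24): L=36 R=71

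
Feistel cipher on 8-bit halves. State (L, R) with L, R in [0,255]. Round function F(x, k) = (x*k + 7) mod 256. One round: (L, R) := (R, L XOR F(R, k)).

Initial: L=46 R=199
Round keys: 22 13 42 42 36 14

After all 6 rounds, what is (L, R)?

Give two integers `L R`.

Answer: 217 171

Derivation:
Round 1 (k=22): L=199 R=15
Round 2 (k=13): L=15 R=13
Round 3 (k=42): L=13 R=38
Round 4 (k=42): L=38 R=78
Round 5 (k=36): L=78 R=217
Round 6 (k=14): L=217 R=171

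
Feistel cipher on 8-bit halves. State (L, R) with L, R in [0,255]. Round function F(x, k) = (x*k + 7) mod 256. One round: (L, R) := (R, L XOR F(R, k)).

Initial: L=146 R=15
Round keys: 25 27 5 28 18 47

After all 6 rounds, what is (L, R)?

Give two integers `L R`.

Round 1 (k=25): L=15 R=236
Round 2 (k=27): L=236 R=228
Round 3 (k=5): L=228 R=151
Round 4 (k=28): L=151 R=111
Round 5 (k=18): L=111 R=66
Round 6 (k=47): L=66 R=74

Answer: 66 74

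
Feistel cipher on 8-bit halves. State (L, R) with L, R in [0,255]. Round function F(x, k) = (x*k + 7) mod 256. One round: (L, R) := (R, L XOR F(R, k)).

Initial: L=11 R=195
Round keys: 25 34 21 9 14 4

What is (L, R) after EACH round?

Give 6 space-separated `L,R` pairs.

Answer: 195,25 25,154 154,176 176,173 173,205 205,150

Derivation:
Round 1 (k=25): L=195 R=25
Round 2 (k=34): L=25 R=154
Round 3 (k=21): L=154 R=176
Round 4 (k=9): L=176 R=173
Round 5 (k=14): L=173 R=205
Round 6 (k=4): L=205 R=150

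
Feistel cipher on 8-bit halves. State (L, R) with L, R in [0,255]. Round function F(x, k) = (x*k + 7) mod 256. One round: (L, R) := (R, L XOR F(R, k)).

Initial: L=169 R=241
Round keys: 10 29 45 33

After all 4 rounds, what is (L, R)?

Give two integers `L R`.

Answer: 37 66

Derivation:
Round 1 (k=10): L=241 R=216
Round 2 (k=29): L=216 R=142
Round 3 (k=45): L=142 R=37
Round 4 (k=33): L=37 R=66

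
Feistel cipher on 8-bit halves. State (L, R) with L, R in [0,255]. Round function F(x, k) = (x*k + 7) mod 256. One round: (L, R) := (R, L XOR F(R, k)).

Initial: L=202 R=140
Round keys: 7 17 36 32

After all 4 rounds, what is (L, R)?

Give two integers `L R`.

Answer: 6 99

Derivation:
Round 1 (k=7): L=140 R=17
Round 2 (k=17): L=17 R=164
Round 3 (k=36): L=164 R=6
Round 4 (k=32): L=6 R=99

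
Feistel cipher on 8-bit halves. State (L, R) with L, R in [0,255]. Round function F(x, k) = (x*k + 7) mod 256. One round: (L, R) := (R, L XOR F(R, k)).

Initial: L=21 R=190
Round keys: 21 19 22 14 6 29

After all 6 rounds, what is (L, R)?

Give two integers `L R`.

Answer: 26 245

Derivation:
Round 1 (k=21): L=190 R=136
Round 2 (k=19): L=136 R=161
Round 3 (k=22): L=161 R=85
Round 4 (k=14): L=85 R=12
Round 5 (k=6): L=12 R=26
Round 6 (k=29): L=26 R=245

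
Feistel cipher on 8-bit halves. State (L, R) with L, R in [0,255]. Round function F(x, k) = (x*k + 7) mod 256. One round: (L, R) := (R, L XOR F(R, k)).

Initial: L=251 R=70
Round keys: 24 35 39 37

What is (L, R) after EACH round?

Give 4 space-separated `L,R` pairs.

Answer: 70,108 108,141 141,238 238,224

Derivation:
Round 1 (k=24): L=70 R=108
Round 2 (k=35): L=108 R=141
Round 3 (k=39): L=141 R=238
Round 4 (k=37): L=238 R=224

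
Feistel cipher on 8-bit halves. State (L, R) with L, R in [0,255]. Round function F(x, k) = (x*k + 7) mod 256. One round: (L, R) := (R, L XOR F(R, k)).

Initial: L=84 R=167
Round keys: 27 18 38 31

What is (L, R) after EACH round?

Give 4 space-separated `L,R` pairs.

Answer: 167,240 240,64 64,119 119,48

Derivation:
Round 1 (k=27): L=167 R=240
Round 2 (k=18): L=240 R=64
Round 3 (k=38): L=64 R=119
Round 4 (k=31): L=119 R=48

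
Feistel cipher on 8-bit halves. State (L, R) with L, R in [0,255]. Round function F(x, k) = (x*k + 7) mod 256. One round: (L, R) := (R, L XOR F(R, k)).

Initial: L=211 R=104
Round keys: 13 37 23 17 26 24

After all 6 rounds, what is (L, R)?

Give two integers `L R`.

Answer: 199 219

Derivation:
Round 1 (k=13): L=104 R=156
Round 2 (k=37): L=156 R=251
Round 3 (k=23): L=251 R=8
Round 4 (k=17): L=8 R=116
Round 5 (k=26): L=116 R=199
Round 6 (k=24): L=199 R=219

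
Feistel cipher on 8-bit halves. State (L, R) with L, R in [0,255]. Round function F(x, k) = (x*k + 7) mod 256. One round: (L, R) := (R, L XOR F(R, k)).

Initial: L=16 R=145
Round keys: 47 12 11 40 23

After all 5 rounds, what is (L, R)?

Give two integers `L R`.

Answer: 1 249

Derivation:
Round 1 (k=47): L=145 R=182
Round 2 (k=12): L=182 R=30
Round 3 (k=11): L=30 R=231
Round 4 (k=40): L=231 R=1
Round 5 (k=23): L=1 R=249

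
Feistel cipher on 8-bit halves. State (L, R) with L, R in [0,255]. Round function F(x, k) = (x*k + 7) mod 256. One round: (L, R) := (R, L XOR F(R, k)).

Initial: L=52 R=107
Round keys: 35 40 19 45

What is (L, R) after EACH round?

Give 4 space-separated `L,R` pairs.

Answer: 107,156 156,12 12,119 119,254

Derivation:
Round 1 (k=35): L=107 R=156
Round 2 (k=40): L=156 R=12
Round 3 (k=19): L=12 R=119
Round 4 (k=45): L=119 R=254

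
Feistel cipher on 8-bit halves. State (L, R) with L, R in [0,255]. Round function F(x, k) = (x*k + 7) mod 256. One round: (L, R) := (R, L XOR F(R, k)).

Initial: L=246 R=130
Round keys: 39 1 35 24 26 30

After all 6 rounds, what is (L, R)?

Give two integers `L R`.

Answer: 81 138

Derivation:
Round 1 (k=39): L=130 R=35
Round 2 (k=1): L=35 R=168
Round 3 (k=35): L=168 R=220
Round 4 (k=24): L=220 R=15
Round 5 (k=26): L=15 R=81
Round 6 (k=30): L=81 R=138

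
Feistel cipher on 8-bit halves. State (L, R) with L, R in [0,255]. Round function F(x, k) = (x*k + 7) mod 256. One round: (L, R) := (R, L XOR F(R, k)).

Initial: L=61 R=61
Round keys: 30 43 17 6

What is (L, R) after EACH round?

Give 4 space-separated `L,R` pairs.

Round 1 (k=30): L=61 R=16
Round 2 (k=43): L=16 R=138
Round 3 (k=17): L=138 R=33
Round 4 (k=6): L=33 R=71

Answer: 61,16 16,138 138,33 33,71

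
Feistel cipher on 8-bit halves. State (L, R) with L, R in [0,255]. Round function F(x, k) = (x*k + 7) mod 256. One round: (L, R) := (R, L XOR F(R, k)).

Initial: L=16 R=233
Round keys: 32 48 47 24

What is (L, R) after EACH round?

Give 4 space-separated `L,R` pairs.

Answer: 233,55 55,190 190,222 222,105

Derivation:
Round 1 (k=32): L=233 R=55
Round 2 (k=48): L=55 R=190
Round 3 (k=47): L=190 R=222
Round 4 (k=24): L=222 R=105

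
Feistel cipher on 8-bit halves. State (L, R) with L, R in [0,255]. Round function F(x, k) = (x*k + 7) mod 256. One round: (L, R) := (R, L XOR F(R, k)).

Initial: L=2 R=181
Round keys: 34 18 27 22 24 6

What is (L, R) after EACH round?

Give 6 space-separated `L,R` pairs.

Answer: 181,19 19,232 232,108 108,167 167,195 195,62

Derivation:
Round 1 (k=34): L=181 R=19
Round 2 (k=18): L=19 R=232
Round 3 (k=27): L=232 R=108
Round 4 (k=22): L=108 R=167
Round 5 (k=24): L=167 R=195
Round 6 (k=6): L=195 R=62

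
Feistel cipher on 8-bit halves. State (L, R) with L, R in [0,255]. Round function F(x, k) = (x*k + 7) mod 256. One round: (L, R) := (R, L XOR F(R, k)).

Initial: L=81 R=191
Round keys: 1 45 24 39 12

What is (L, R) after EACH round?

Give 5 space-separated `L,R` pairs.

Round 1 (k=1): L=191 R=151
Round 2 (k=45): L=151 R=45
Round 3 (k=24): L=45 R=168
Round 4 (k=39): L=168 R=178
Round 5 (k=12): L=178 R=247

Answer: 191,151 151,45 45,168 168,178 178,247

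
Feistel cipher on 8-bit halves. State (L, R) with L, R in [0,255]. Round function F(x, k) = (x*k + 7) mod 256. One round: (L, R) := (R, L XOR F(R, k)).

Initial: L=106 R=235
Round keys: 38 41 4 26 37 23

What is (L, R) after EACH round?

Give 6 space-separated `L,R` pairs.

Round 1 (k=38): L=235 R=131
Round 2 (k=41): L=131 R=233
Round 3 (k=4): L=233 R=40
Round 4 (k=26): L=40 R=254
Round 5 (k=37): L=254 R=149
Round 6 (k=23): L=149 R=148

Answer: 235,131 131,233 233,40 40,254 254,149 149,148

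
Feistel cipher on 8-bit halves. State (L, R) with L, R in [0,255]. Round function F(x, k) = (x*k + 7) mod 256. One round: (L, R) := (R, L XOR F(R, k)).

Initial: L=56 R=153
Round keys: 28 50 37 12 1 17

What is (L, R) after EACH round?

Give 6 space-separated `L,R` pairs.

Answer: 153,251 251,148 148,144 144,83 83,202 202,34

Derivation:
Round 1 (k=28): L=153 R=251
Round 2 (k=50): L=251 R=148
Round 3 (k=37): L=148 R=144
Round 4 (k=12): L=144 R=83
Round 5 (k=1): L=83 R=202
Round 6 (k=17): L=202 R=34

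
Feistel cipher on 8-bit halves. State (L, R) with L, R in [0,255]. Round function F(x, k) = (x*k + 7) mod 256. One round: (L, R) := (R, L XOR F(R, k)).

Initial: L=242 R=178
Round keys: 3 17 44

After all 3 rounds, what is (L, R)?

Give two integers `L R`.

Round 1 (k=3): L=178 R=239
Round 2 (k=17): L=239 R=84
Round 3 (k=44): L=84 R=152

Answer: 84 152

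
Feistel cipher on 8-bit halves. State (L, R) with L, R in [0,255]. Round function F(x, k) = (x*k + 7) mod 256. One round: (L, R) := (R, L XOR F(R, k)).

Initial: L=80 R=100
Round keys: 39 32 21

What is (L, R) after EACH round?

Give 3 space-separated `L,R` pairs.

Answer: 100,19 19,3 3,85

Derivation:
Round 1 (k=39): L=100 R=19
Round 2 (k=32): L=19 R=3
Round 3 (k=21): L=3 R=85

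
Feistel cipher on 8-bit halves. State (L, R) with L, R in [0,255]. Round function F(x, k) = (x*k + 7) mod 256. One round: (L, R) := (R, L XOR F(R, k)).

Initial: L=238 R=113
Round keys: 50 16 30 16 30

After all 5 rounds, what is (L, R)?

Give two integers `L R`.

Round 1 (k=50): L=113 R=247
Round 2 (k=16): L=247 R=6
Round 3 (k=30): L=6 R=76
Round 4 (k=16): L=76 R=193
Round 5 (k=30): L=193 R=233

Answer: 193 233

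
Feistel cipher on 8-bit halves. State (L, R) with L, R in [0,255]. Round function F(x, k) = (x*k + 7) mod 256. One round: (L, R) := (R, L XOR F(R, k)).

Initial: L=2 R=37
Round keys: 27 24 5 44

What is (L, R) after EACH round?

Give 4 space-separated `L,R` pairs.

Answer: 37,236 236,2 2,253 253,129

Derivation:
Round 1 (k=27): L=37 R=236
Round 2 (k=24): L=236 R=2
Round 3 (k=5): L=2 R=253
Round 4 (k=44): L=253 R=129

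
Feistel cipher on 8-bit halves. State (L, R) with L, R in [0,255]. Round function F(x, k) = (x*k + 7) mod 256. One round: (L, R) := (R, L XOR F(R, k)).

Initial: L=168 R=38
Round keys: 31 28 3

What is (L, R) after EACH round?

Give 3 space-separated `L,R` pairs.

Round 1 (k=31): L=38 R=9
Round 2 (k=28): L=9 R=37
Round 3 (k=3): L=37 R=127

Answer: 38,9 9,37 37,127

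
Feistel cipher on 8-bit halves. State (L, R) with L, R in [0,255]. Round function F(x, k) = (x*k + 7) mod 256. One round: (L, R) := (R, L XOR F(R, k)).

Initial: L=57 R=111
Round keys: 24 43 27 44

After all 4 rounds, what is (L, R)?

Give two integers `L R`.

Answer: 15 141

Derivation:
Round 1 (k=24): L=111 R=86
Round 2 (k=43): L=86 R=22
Round 3 (k=27): L=22 R=15
Round 4 (k=44): L=15 R=141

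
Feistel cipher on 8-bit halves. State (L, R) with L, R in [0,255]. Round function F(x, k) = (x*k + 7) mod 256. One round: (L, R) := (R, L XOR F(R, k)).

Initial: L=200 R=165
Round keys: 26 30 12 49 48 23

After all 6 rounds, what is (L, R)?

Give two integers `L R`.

Round 1 (k=26): L=165 R=1
Round 2 (k=30): L=1 R=128
Round 3 (k=12): L=128 R=6
Round 4 (k=49): L=6 R=173
Round 5 (k=48): L=173 R=113
Round 6 (k=23): L=113 R=131

Answer: 113 131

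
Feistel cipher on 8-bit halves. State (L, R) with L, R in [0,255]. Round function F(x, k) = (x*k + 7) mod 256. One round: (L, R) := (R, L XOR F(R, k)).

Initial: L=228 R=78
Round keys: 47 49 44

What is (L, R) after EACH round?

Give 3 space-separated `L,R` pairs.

Answer: 78,189 189,122 122,66

Derivation:
Round 1 (k=47): L=78 R=189
Round 2 (k=49): L=189 R=122
Round 3 (k=44): L=122 R=66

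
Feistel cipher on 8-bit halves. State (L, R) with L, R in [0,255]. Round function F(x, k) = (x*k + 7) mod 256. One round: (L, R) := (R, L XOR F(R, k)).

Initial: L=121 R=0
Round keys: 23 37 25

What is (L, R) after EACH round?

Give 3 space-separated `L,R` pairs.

Answer: 0,126 126,61 61,130

Derivation:
Round 1 (k=23): L=0 R=126
Round 2 (k=37): L=126 R=61
Round 3 (k=25): L=61 R=130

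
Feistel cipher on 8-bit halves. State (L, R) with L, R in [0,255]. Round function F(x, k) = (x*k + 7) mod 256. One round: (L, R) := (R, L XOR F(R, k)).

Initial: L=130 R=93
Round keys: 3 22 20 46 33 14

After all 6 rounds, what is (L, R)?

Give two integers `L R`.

Answer: 153 230

Derivation:
Round 1 (k=3): L=93 R=156
Round 2 (k=22): L=156 R=50
Round 3 (k=20): L=50 R=115
Round 4 (k=46): L=115 R=131
Round 5 (k=33): L=131 R=153
Round 6 (k=14): L=153 R=230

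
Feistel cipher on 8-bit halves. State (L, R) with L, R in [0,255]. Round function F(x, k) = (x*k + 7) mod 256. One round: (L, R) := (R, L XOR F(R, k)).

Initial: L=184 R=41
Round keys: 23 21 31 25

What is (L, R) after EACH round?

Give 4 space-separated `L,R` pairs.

Round 1 (k=23): L=41 R=14
Round 2 (k=21): L=14 R=4
Round 3 (k=31): L=4 R=141
Round 4 (k=25): L=141 R=200

Answer: 41,14 14,4 4,141 141,200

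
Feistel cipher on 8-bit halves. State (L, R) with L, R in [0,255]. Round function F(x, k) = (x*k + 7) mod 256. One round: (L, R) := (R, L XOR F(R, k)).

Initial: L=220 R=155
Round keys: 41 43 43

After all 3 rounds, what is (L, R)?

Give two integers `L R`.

Round 1 (k=41): L=155 R=6
Round 2 (k=43): L=6 R=146
Round 3 (k=43): L=146 R=139

Answer: 146 139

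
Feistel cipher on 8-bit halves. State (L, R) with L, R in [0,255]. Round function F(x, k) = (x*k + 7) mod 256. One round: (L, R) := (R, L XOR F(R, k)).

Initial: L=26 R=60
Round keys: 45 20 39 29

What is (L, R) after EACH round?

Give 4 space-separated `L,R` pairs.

Answer: 60,137 137,135 135,17 17,115

Derivation:
Round 1 (k=45): L=60 R=137
Round 2 (k=20): L=137 R=135
Round 3 (k=39): L=135 R=17
Round 4 (k=29): L=17 R=115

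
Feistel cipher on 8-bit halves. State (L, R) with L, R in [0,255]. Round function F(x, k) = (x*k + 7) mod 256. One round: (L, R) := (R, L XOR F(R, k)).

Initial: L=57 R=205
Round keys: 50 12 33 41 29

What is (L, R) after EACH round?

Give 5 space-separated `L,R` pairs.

Round 1 (k=50): L=205 R=40
Round 2 (k=12): L=40 R=42
Round 3 (k=33): L=42 R=89
Round 4 (k=41): L=89 R=98
Round 5 (k=29): L=98 R=120

Answer: 205,40 40,42 42,89 89,98 98,120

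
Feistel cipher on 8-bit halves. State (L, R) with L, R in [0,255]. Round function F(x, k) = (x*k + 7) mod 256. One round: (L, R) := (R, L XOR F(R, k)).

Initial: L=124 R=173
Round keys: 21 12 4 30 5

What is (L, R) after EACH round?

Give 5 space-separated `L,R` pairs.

Answer: 173,68 68,154 154,43 43,139 139,149

Derivation:
Round 1 (k=21): L=173 R=68
Round 2 (k=12): L=68 R=154
Round 3 (k=4): L=154 R=43
Round 4 (k=30): L=43 R=139
Round 5 (k=5): L=139 R=149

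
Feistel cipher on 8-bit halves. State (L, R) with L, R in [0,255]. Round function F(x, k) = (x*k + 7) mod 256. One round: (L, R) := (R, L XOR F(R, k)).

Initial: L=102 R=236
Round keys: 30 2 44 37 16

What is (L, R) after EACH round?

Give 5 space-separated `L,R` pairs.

Round 1 (k=30): L=236 R=201
Round 2 (k=2): L=201 R=117
Round 3 (k=44): L=117 R=234
Round 4 (k=37): L=234 R=172
Round 5 (k=16): L=172 R=45

Answer: 236,201 201,117 117,234 234,172 172,45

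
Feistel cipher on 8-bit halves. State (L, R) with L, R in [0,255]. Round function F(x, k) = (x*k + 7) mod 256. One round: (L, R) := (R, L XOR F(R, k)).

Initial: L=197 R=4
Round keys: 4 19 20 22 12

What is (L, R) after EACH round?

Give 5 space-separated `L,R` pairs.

Round 1 (k=4): L=4 R=210
Round 2 (k=19): L=210 R=153
Round 3 (k=20): L=153 R=41
Round 4 (k=22): L=41 R=20
Round 5 (k=12): L=20 R=222

Answer: 4,210 210,153 153,41 41,20 20,222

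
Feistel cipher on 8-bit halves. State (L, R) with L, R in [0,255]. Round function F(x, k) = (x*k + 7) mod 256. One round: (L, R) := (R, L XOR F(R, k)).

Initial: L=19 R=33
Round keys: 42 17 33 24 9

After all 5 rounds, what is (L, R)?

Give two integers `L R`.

Round 1 (k=42): L=33 R=98
Round 2 (k=17): L=98 R=168
Round 3 (k=33): L=168 R=205
Round 4 (k=24): L=205 R=151
Round 5 (k=9): L=151 R=155

Answer: 151 155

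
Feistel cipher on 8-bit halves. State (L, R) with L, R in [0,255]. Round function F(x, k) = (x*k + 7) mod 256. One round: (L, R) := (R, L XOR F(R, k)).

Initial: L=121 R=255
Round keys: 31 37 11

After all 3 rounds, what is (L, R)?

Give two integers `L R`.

Round 1 (k=31): L=255 R=145
Round 2 (k=37): L=145 R=3
Round 3 (k=11): L=3 R=185

Answer: 3 185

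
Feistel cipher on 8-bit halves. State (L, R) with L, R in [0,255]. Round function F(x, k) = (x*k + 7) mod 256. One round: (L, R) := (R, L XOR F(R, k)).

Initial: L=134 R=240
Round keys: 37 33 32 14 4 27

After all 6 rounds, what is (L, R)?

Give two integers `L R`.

Round 1 (k=37): L=240 R=49
Round 2 (k=33): L=49 R=168
Round 3 (k=32): L=168 R=54
Round 4 (k=14): L=54 R=83
Round 5 (k=4): L=83 R=101
Round 6 (k=27): L=101 R=253

Answer: 101 253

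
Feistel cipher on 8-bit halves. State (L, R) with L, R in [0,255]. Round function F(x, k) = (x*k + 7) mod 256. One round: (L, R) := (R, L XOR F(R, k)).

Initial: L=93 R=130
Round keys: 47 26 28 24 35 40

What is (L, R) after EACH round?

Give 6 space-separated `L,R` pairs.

Answer: 130,184 184,53 53,107 107,58 58,158 158,141

Derivation:
Round 1 (k=47): L=130 R=184
Round 2 (k=26): L=184 R=53
Round 3 (k=28): L=53 R=107
Round 4 (k=24): L=107 R=58
Round 5 (k=35): L=58 R=158
Round 6 (k=40): L=158 R=141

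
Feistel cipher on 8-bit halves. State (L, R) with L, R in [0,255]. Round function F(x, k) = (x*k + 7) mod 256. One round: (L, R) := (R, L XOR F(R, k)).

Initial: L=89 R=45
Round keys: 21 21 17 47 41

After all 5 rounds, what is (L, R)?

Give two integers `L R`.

Answer: 127 215

Derivation:
Round 1 (k=21): L=45 R=225
Round 2 (k=21): L=225 R=81
Round 3 (k=17): L=81 R=137
Round 4 (k=47): L=137 R=127
Round 5 (k=41): L=127 R=215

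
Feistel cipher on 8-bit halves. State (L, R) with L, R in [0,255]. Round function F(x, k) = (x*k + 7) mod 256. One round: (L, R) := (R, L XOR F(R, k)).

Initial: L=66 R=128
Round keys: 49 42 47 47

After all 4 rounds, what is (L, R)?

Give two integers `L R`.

Answer: 27 37

Derivation:
Round 1 (k=49): L=128 R=197
Round 2 (k=42): L=197 R=217
Round 3 (k=47): L=217 R=27
Round 4 (k=47): L=27 R=37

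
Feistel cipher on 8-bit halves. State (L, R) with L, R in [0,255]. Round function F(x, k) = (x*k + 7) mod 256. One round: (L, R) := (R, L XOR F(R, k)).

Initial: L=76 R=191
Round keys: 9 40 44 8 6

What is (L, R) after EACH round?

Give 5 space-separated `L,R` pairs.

Round 1 (k=9): L=191 R=242
Round 2 (k=40): L=242 R=104
Round 3 (k=44): L=104 R=21
Round 4 (k=8): L=21 R=199
Round 5 (k=6): L=199 R=164

Answer: 191,242 242,104 104,21 21,199 199,164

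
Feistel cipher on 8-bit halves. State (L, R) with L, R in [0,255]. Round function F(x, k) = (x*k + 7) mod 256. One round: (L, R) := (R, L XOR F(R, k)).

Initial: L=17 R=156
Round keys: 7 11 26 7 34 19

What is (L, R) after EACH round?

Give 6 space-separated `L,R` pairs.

Round 1 (k=7): L=156 R=90
Round 2 (k=11): L=90 R=121
Round 3 (k=26): L=121 R=11
Round 4 (k=7): L=11 R=45
Round 5 (k=34): L=45 R=10
Round 6 (k=19): L=10 R=232

Answer: 156,90 90,121 121,11 11,45 45,10 10,232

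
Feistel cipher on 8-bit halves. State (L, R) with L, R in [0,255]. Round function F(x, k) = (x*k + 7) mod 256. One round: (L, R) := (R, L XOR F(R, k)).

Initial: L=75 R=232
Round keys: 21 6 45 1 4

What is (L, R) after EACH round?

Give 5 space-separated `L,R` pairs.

Round 1 (k=21): L=232 R=68
Round 2 (k=6): L=68 R=119
Round 3 (k=45): L=119 R=182
Round 4 (k=1): L=182 R=202
Round 5 (k=4): L=202 R=153

Answer: 232,68 68,119 119,182 182,202 202,153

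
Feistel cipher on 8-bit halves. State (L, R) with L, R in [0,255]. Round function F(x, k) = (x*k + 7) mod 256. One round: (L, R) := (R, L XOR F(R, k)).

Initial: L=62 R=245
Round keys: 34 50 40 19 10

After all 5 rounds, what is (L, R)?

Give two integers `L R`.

Answer: 191 213

Derivation:
Round 1 (k=34): L=245 R=175
Round 2 (k=50): L=175 R=192
Round 3 (k=40): L=192 R=168
Round 4 (k=19): L=168 R=191
Round 5 (k=10): L=191 R=213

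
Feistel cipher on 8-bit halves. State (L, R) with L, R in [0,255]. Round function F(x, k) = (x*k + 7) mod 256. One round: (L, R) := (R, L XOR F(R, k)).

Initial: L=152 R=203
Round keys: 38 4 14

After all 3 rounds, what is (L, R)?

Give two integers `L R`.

Answer: 0 182

Derivation:
Round 1 (k=38): L=203 R=177
Round 2 (k=4): L=177 R=0
Round 3 (k=14): L=0 R=182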